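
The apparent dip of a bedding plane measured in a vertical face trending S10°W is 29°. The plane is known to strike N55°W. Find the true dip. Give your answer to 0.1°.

31.5°

β = acute angle between strike N55°W and section S10°W = 65°.
tan δ = tan α / sin β = tan 29° / sin 65° = 0.5543 / 0.9063 = 0.6116
δ = arctan(0.6116) = 31.45°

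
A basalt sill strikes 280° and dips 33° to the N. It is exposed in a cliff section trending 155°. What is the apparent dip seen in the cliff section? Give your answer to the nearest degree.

Angle between strike (280°) and section (155°): β = 55°.
tan α = tan 33° × sin 55° = 0.6494 × 0.8192 = 0.5320
apparent dip = arctan 0.5320 = 28.01°

28°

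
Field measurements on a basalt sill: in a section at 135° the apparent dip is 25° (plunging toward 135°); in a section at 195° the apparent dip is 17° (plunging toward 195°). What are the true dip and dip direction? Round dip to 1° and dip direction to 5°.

Each apparent-dip line lies in the plane. As unit vectors (x east, y north, z up), v₁ plunges 25°→135° and v₂ plunges 17°→195°.
Cross product v₁ × v₂ gives the pole to the plane: n ∝ (0.203, -0.292, 0.751).
True dip = arccos(n_z / |n|) = arccos(0.9037) = 25.4°.
Dip direction = atan2(0.203, -0.292) = 145° (azimuth of n's horizontal projection).

true dip 25°, dip direction 145°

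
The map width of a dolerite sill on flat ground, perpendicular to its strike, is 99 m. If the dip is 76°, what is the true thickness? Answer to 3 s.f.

True thickness t = w · sin(dip) = 99 × sin 76°
t = 99 × 0.9703 = 96.059 m

96.1 m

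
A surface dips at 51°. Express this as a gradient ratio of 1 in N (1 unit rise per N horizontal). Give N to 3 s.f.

1 in 0.810

1 : N means tan θ = 1/N, so N = 1/tan 51° = 1/1.2349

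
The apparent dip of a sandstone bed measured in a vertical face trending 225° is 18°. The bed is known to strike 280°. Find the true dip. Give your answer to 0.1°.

21.6°

β = acute angle between strike 280° and section 225° = 55°.
tan(true dip) = tan 18° / sin 55° = 0.3967
true dip = arctan 0.3967 = 21.64°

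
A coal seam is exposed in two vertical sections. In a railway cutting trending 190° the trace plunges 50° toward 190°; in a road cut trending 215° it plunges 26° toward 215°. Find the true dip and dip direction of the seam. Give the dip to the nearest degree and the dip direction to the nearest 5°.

Each apparent-dip line lies in the plane. As unit vectors (x east, y north, z up), v₁ plunges 50°→190° and v₂ plunges 26°→215°.
Cross product v₁ × v₂ gives the pole to the plane: n ∝ (0.287, -0.346, 0.244).
Dip δ = arctan(|n_h|/n_z) = arctan(0.449/0.244) = 61.5°.
Dip direction = atan2(0.287, -0.346) = 140° (azimuth of n's horizontal projection).

true dip 61°, dip direction 140°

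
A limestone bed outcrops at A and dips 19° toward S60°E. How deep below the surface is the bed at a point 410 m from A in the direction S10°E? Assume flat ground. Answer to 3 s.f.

90.7 m

The hole lies 50° from the dip direction, so the down-dip offset is 410 × cos 50° = 263.54 m.
Depth = down-dip offset × tan(dip) = 263.54 × tan 19° = 263.54 × 0.3443
Depth = 90.75 m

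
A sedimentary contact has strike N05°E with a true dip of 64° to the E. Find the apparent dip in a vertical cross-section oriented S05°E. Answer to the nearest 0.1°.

Angle between strike (N05°E) and section (S05°E): β = 10°.
tan(apparent dip) = tan 64° · sin 10° = 0.3560
apparent dip = arctan 0.3560 = 19.60°

19.6°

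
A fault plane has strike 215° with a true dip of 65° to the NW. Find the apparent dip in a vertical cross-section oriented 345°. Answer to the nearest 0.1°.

58.7°

The strike is 215° and the section trends 345°; the acute angle between them is β = 50°.
tan(apparent dip) = tan 65° · sin 50° = 1.6428
α = arctan(1.6428) = 58.67°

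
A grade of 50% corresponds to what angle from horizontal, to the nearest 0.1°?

26.6°

tan θ = 50/100 = 0.5000
θ = arctan(0.5000) = 26.57°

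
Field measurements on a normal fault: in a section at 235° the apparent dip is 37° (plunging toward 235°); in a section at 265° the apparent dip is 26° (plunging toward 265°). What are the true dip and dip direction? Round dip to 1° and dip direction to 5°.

Each apparent-dip line lies in the plane. As unit vectors (x east, y north, z up), v₁ plunges 37°→235° and v₂ plunges 26°→265°.
n = v₁ × v₂ = (-0.154, -0.252, 0.359) (taken with n_z > 0).
Dip δ = arctan(|n_h|/n_z) = arctan(0.295/0.359) = 39.4°.
Dip direction = atan2(-0.154, -0.252) = 211° (azimuth of n's horizontal projection).

true dip 39°, dip direction 210°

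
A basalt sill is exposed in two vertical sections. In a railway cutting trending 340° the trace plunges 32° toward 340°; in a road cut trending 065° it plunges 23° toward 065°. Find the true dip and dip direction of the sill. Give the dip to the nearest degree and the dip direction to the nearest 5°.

true dip 36°, dip direction 010°

Each apparent-dip line lies in the plane. As unit vectors (x east, y north, z up), v₁ plunges 32°→340° and v₂ plunges 23°→065°.
Cross product v₁ × v₂ gives the pole to the plane: n ∝ (0.105, 0.555, 0.778).
True dip = arccos(n_z / |n|) = arccos(0.8089) = 36.0°.
Dip direction = azimuth of (n_x, n_y) = atan2(0.105, 0.555) = 11°.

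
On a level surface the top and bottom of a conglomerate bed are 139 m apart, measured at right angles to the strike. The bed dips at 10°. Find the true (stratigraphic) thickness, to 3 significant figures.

True thickness t = w · sin(dip) = 139 × sin 10°
t = 139 × 0.1736 = 24.137 m

24.1 m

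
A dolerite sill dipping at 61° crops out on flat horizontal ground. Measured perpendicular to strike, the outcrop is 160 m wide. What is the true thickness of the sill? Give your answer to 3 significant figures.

True thickness t = w · sin(dip) = 160 × sin 61°
t = 160 × 0.8746 = 139.939 m

140 m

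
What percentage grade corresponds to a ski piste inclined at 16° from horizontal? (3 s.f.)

grade % = 100 × tan 16° = 100 × 0.2867

28.7%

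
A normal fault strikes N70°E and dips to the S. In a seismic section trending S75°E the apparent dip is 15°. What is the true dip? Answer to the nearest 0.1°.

β = acute angle between strike N70°E and section S75°E = 35°.
tan δ = tan α / sin β = tan 15° / sin 35° = 0.2679 / 0.5736 = 0.4672
δ = arctan(0.4672) = 25.04°

25.0°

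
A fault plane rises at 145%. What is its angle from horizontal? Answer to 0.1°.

55.4°

tan θ = 145/100 = 1.4500
θ = arctan(1.4500) = 55.41°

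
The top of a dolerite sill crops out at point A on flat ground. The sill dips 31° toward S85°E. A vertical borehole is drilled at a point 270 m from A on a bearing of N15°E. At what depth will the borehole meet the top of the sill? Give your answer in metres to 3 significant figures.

The hole lies 80° from the dip direction, so the down-dip offset is 270 × cos 80° = 46.89 m.
Depth = down-dip offset × tan(dip) = 46.89 × tan 31° = 46.89 × 0.6009
Depth = 28.17 m

28.2 m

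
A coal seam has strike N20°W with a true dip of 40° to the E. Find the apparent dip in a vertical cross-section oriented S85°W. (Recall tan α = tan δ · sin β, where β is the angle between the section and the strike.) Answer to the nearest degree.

Angle between strike (N20°W) and section (S85°W): β = 75°.
tan(apparent dip) = tan 40° · sin 75° = 0.8105
α = arctan(0.8105) = 39.03°

39°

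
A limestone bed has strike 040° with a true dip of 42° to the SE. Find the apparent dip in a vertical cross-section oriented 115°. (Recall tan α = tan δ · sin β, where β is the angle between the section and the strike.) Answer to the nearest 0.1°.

The strike is 040° and the section trends 115°; the acute angle between them is β = 75°.
tan(apparent dip) = tan 42° · sin 75° = 0.8697
α = arctan(0.8697) = 41.01°

41.0°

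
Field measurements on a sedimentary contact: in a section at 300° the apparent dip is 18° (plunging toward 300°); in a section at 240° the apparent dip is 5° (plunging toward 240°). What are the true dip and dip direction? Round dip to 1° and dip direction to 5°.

The two traces are lines in the plane: v₁ = (sin 300°·cos 18°, cos 300°·cos 18°, −sin 18°), v₂ = (sin 240°·cos 5°, cos 240°·cos 5°, −sin 5°).
n = v₁ × v₂ = (-0.195, 0.195, 0.821) (taken with n_z > 0).
True dip = arccos(n_z / |n|) = arccos(0.9478) = 18.6°.
Dip direction = azimuth of (n_x, n_y) = atan2(-0.195, 0.195) = 315°.

true dip 19°, dip direction 315°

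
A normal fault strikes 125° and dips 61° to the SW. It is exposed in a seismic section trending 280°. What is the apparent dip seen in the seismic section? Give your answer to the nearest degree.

37°

The strike is 125° and the section trends 280°; the acute angle between them is β = 25°.
tan(apparent dip) = tan 61° · sin 25° = 0.7624
α = arctan(0.7624) = 37.32°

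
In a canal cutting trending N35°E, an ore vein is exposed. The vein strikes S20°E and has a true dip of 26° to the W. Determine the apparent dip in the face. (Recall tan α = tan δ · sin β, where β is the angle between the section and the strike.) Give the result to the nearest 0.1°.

The section lies 55° from the strike.
tan α = tan 26° × sin 55° = 0.4877 × 0.8192 = 0.3995
apparent dip = arctan 0.3995 = 21.78°

21.8°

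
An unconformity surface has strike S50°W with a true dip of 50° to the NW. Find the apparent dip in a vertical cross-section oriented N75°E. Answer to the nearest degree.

The section lies 25° from the strike.
tan α = tan 50° × sin 25° = 1.1918 × 0.4226 = 0.5037
α = arctan(0.5037) = 26.73°

27°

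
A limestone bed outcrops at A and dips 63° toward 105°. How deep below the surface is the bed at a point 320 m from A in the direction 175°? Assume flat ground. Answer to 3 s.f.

215 m

The hole lies 70° from the dip direction, so the down-dip offset is 320 × cos 70° = 109.45 m.
Depth = down-dip offset × tan(dip) = 109.45 × tan 63° = 109.45 × 1.9626
Depth = 214.80 m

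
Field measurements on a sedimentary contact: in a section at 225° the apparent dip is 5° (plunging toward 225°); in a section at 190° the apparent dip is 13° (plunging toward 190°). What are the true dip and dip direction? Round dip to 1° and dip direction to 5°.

true dip 16°, dip direction 150°

Represent each trace as a vector plunging at its apparent dip toward its trend (east-north-up frame): v₁ = (-0.704, -0.704, -0.087), v₂ = (-0.169, -0.960, -0.225).
n = v₁ × v₂ = (0.075, -0.144, 0.557) (taken with n_z > 0).
True dip = arccos(n_z / |n|) = arccos(0.9602) = 16.2°.
The horizontal component of n points toward azimuth atan2(n_x, n_y) = 152°, the dip direction.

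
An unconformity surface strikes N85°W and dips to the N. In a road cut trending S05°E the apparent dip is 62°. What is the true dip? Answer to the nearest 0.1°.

The section is 80° from the strike.
tan(true dip) = tan 62° / sin 80° = 1.9097
true dip = arctan 1.9097 = 62.36°

62.4°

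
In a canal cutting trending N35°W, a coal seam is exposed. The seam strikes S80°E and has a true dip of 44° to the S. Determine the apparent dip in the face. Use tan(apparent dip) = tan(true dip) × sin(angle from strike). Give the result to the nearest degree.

The section lies 45° from the strike.
tan α = tan 44° × sin 45° = 0.9657 × 0.7071 = 0.6828
apparent dip = arctan 0.6828 = 34.33°

34°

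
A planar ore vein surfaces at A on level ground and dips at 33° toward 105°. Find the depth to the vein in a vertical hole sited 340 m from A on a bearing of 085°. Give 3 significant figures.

207 m

The hole lies 20° from the dip direction, so the down-dip offset is 340 × cos 20° = 319.50 m.
Depth = down-dip offset × tan(dip) = 319.50 × tan 33° = 319.50 × 0.6494
Depth = 207.48 m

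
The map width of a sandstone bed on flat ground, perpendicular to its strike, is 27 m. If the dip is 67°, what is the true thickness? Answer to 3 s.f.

True thickness t = w · sin(dip) = 27 × sin 67°
t = 27 × 0.9205 = 24.854 m

24.9 m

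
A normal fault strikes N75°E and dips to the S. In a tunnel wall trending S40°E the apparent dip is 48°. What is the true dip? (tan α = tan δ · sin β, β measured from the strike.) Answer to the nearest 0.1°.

50.8°

β = acute angle between strike N75°E and section S40°E = 65°.
tan(true dip) = tan 48° / sin 65° = 1.2254
true dip = arctan 1.2254 = 50.78°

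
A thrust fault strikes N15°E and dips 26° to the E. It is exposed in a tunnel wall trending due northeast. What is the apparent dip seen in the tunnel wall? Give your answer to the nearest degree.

14°

Angle between strike (N15°E) and section (due northeast): β = 30°.
tan(apparent dip) = tan 26° · sin 30° = 0.2439
α = arctan(0.2439) = 13.71°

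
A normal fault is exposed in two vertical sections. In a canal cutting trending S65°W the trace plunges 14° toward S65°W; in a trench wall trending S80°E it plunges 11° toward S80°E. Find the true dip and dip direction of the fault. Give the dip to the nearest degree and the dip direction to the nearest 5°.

true dip 36°, dip direction 175°

Represent each trace as a vector plunging at its apparent dip toward its trend (east-north-up frame): v₁ = (-0.879, -0.410, -0.242), v₂ = (0.967, -0.170, -0.191).
Cross product v₁ × v₂ gives the pole to the plane: n ∝ (0.037, -0.402, 0.546).
Dip δ = arctan(|n_h|/n_z) = arctan(0.403/0.546) = 36.4°.
Dip direction = azimuth of (n_x, n_y) = atan2(0.037, -0.402) = 175°.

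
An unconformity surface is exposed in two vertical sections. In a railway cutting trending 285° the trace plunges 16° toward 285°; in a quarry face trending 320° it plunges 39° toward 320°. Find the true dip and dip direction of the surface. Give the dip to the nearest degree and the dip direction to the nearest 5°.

The two traces are lines in the plane: v₁ = (sin 285°·cos 16°, cos 285°·cos 16°, −sin 16°), v₂ = (sin 320°·cos 39°, cos 320°·cos 39°, −sin 39°).
n = v₁ × v₂ = (-0.008, 0.447, 0.428) (taken with n_z > 0).
Dip δ = arctan(|n_h|/n_z) = arctan(0.447/0.428) = 46.2°.
Dip direction = azimuth of (n_x, n_y) = atan2(-0.008, 0.447) = 359°.

true dip 46°, dip direction 000°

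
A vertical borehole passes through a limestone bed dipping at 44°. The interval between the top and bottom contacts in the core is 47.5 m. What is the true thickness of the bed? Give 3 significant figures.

True thickness t = h · cos(dip) = 47.5 × cos 44°
t = 47.5 × 0.7193 = 34.169 m

34.2 m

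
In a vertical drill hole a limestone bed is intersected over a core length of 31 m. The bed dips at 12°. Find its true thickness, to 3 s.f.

True thickness t = h · cos(dip) = 31 × cos 12°
t = 31 × 0.9781 = 30.323 m

30.3 m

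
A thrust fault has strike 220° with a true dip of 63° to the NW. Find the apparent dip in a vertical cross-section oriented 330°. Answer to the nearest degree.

Angle between strike (220°) and section (330°): β = 70°.
tan α = tan 63° × sin 70° = 1.9626 × 0.9397 = 1.8443
apparent dip = arctan 1.8443 = 61.53°

62°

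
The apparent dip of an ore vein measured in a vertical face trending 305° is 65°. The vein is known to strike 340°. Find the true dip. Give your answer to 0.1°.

75.0°

β = acute angle between strike 340° and section 305° = 35°.
tan δ = tan α / sin β = tan 65° / sin 35° = 2.1445 / 0.5736 = 3.7388
true dip = arctan 3.7388 = 75.03°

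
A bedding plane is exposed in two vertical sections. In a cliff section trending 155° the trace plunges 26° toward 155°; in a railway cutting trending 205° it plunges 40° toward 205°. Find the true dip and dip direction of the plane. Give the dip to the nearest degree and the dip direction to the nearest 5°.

true dip 40°, dip direction 210°

The two traces are lines in the plane: v₁ = (sin 155°·cos 26°, cos 155°·cos 26°, −sin 26°), v₂ = (sin 205°·cos 40°, cos 205°·cos 40°, −sin 40°).
Cross product v₁ × v₂ gives the pole to the plane: n ∝ (-0.219, -0.386, 0.527).
Dip δ = arctan(|n_h|/n_z) = arctan(0.444/0.527) = 40.1°.
Dip direction = atan2(-0.219, -0.386) = 210° (azimuth of n's horizontal projection).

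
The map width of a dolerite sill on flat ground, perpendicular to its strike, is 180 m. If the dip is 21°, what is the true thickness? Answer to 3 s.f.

True thickness t = w · sin(dip) = 180 × sin 21°
t = 180 × 0.3584 = 64.506 m

64.5 m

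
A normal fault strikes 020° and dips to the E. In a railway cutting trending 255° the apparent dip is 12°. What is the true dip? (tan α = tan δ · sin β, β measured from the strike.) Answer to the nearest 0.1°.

The section is 55° from the strike.
tan(true dip) = tan 12° / sin 55° = 0.2595
δ = arctan(0.2595) = 14.55°

14.5°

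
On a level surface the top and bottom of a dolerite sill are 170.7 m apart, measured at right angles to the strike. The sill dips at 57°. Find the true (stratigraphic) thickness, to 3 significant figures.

True thickness t = w · sin(dip) = 170.7 × sin 57°
t = 170.7 × 0.8387 = 143.161 m

143 m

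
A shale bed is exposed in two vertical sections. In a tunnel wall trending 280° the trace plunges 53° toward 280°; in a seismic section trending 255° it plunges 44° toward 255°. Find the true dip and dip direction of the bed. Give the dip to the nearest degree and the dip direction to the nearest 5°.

Each apparent-dip line lies in the plane. As unit vectors (x east, y north, z up), v₁ plunges 53°→280° and v₂ plunges 44°→255°.
n = v₁ × v₂ = (-0.221, 0.143, 0.183) (taken with n_z > 0).
tan δ = √(n_x²+n_y²)/n_z = 0.264/0.183, so δ = 55.2°.
Dip direction = atan2(-0.221, 0.143) = 303° (azimuth of n's horizontal projection).

true dip 55°, dip direction 305°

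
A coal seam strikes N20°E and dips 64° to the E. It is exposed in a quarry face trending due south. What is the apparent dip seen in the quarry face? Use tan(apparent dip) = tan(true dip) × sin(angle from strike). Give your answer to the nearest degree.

35°

The section lies 20° from the strike.
tan α = tan 64° × sin 20° = 2.0503 × 0.3420 = 0.7012
α = arctan(0.7012) = 35.04°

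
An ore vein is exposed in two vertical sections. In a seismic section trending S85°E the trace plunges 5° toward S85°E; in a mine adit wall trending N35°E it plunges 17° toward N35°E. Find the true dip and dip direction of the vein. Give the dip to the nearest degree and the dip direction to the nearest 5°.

true dip 17°, dip direction 020°

The two traces are lines in the plane: v₁ = (sin 95°·cos 5°, cos 95°·cos 5°, −sin 5°), v₂ = (sin 35°·cos 17°, cos 35°·cos 17°, −sin 17°).
Cross product v₁ × v₂ gives the pole to the plane: n ∝ (0.094, 0.242, 0.825).
True dip = arccos(n_z / |n|) = arccos(0.9538) = 17.5°.
Dip direction = atan2(0.094, 0.242) = 21° (azimuth of n's horizontal projection).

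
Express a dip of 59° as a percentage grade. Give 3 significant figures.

grade % = 100 × tan 59° = 100 × 1.6643

166%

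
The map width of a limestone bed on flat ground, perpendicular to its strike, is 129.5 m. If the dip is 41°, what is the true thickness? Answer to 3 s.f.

85.0 m

True thickness t = w · sin(dip) = 129.5 × sin 41°
t = 129.5 × 0.6561 = 84.960 m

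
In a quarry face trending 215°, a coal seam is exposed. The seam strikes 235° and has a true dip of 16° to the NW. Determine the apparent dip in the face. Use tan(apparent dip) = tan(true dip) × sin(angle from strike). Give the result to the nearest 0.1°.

The section lies 20° from the strike.
tan(apparent dip) = tan 16° · sin 20° = 0.0981
α = arctan(0.0981) = 5.60°

5.6°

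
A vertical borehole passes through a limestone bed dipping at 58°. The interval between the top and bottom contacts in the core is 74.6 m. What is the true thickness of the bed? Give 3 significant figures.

True thickness t = h · cos(dip) = 74.6 × cos 58°
t = 74.6 × 0.5299 = 39.532 m

39.5 m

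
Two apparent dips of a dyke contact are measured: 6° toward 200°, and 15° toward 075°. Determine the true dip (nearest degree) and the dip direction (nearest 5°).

true dip 23°, dip direction 125°

The two traces are lines in the plane: v₁ = (sin 200°·cos 6°, cos 200°·cos 6°, −sin 6°), v₂ = (sin 75°·cos 15°, cos 75°·cos 15°, −sin 15°).
The plane normal is n = v₁ × v₂ ∝ (0.268, -0.186, 0.787).
True dip = arccos(n_z / |n|) = arccos(0.9239) = 22.5°.
Dip direction = atan2(0.268, -0.186) = 125° (azimuth of n's horizontal projection).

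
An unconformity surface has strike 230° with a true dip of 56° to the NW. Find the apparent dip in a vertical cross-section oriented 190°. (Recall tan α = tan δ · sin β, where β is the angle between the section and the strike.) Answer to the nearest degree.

The section lies 40° from the strike.
tan α = tan 56° × sin 40° = 1.4826 × 0.6428 = 0.9530
α = arctan(0.9530) = 43.62°

44°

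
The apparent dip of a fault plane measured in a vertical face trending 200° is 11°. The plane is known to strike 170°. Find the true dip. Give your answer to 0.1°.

The section is 30° from the strike.
tan δ = tan α / sin β = tan 11° / sin 30° = 0.1944 / 0.5000 = 0.3888
δ = arctan(0.3888) = 21.24°

21.2°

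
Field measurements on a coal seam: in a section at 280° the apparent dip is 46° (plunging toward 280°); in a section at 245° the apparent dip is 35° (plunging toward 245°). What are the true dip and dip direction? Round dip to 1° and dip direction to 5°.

true dip 47°, dip direction 295°

Each apparent-dip line lies in the plane. As unit vectors (x east, y north, z up), v₁ plunges 46°→280° and v₂ plunges 35°→245°.
n = v₁ × v₂ = (-0.318, 0.142, 0.326) (taken with n_z > 0).
True dip = arccos(n_z / |n|) = arccos(0.6838) = 46.9°.
Dip direction = atan2(-0.318, 0.142) = 294° (azimuth of n's horizontal projection).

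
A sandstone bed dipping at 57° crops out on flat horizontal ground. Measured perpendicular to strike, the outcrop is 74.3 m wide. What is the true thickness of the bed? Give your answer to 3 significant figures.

True thickness t = w · sin(dip) = 74.3 × sin 57°
t = 74.3 × 0.8387 = 62.313 m

62.3 m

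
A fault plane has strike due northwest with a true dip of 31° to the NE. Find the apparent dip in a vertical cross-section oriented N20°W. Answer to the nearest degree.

The strike is due northwest and the section trends N20°W; the acute angle between them is β = 25°.
tan(apparent dip) = tan 31° · sin 25° = 0.2539
apparent dip = arctan 0.2539 = 14.25°

14°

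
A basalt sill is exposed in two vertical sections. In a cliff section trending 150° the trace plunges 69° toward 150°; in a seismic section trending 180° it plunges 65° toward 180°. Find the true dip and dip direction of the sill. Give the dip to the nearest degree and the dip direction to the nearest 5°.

true dip 69°, dip direction 145°

Represent each trace as a vector plunging at its apparent dip toward its trend (east-north-up frame): v₁ = (0.179, -0.310, -0.934), v₂ = (0.000, -0.423, -0.906).
The plane normal is n = v₁ × v₂ ∝ (0.113, -0.162, 0.076).
True dip = arccos(n_z / |n|) = arccos(0.3572) = 69.1°.
Dip direction = azimuth of (n_x, n_y) = atan2(0.113, -0.162) = 145°.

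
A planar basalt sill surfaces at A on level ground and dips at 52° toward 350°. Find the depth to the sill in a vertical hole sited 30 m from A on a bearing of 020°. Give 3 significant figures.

The hole lies 30° from the dip direction, so the down-dip offset is 30 × cos 30° = 25.98 m.
Depth = down-dip offset × tan(dip) = 25.98 × tan 52° = 25.98 × 1.2799
Depth = 33.25 m

33.3 m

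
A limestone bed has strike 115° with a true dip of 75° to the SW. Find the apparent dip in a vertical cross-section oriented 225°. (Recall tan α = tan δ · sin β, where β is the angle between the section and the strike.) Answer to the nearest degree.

74°

Angle between strike (115°) and section (225°): β = 70°.
tan(apparent dip) = tan 75° · sin 70° = 3.5070
α = arctan(3.5070) = 74.08°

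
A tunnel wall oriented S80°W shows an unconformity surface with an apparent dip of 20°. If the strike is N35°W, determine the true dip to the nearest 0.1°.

The section is 65° from the strike.
tan(true dip) = tan 20° / sin 65° = 0.4016
δ = arctan(0.4016) = 21.88°

21.9°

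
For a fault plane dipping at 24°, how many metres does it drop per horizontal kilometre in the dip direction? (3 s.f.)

445 m

drop per km = 1000 × tan 24° = 1000 × 0.4452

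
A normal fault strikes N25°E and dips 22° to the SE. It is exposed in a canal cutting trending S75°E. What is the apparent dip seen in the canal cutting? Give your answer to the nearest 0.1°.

21.7°

Angle between strike (N25°E) and section (S75°E): β = 80°.
tan(apparent dip) = tan 22° · sin 80° = 0.3979
α = arctan(0.3979) = 21.70°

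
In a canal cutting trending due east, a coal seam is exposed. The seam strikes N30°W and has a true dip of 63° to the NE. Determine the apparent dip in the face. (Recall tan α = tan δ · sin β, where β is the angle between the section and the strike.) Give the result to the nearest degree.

60°

Angle between strike (N30°W) and section (due east): β = 60°.
tan α = tan 63° × sin 60° = 1.9626 × 0.8660 = 1.6997
apparent dip = arctan 1.6997 = 59.53°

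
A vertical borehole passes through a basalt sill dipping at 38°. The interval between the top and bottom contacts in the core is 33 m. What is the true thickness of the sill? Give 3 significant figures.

True thickness t = h · cos(dip) = 33 × cos 38°
t = 33 × 0.7880 = 26.004 m

26.0 m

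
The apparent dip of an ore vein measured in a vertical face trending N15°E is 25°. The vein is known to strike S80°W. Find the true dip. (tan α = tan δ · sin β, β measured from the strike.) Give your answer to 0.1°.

27.2°

β = acute angle between strike S80°W and section N15°E = 65°.
tan δ = tan α / sin β = tan 25° / sin 65° = 0.4663 / 0.9063 = 0.5145
δ = arctan(0.5145) = 27.23°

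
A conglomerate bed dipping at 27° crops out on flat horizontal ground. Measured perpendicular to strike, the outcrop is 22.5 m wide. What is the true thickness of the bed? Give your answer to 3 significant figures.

True thickness t = w · sin(dip) = 22.5 × sin 27°
t = 22.5 × 0.4540 = 10.215 m

10.2 m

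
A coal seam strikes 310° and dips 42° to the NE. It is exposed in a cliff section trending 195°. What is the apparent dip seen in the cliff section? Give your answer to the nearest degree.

39°

Angle between strike (310°) and section (195°): β = 65°.
tan α = tan 42° × sin 65° = 0.9004 × 0.9063 = 0.8160
α = arctan(0.8160) = 39.22°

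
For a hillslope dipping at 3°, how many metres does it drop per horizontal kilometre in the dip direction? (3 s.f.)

52.4 m

drop per km = 1000 × tan 3° = 1000 × 0.0524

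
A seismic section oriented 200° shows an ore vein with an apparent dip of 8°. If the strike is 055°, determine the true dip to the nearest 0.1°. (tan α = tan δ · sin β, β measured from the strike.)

The section is 35° from the strike.
tan δ = tan α / sin β = tan 8° / sin 35° = 0.1405 / 0.5736 = 0.2450
δ = arctan(0.2450) = 13.77°

13.8°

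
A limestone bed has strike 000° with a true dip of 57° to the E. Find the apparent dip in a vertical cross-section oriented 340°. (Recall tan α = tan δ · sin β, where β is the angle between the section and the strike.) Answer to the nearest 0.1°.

27.8°

Angle between strike (000°) and section (340°): β = 20°.
tan(apparent dip) = tan 57° · sin 20° = 0.5267
apparent dip = arctan 0.5267 = 27.77°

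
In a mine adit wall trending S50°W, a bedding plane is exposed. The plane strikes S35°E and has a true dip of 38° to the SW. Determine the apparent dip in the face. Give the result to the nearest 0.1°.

37.9°

Angle between strike (S35°E) and section (S50°W): β = 85°.
tan(apparent dip) = tan 38° · sin 85° = 0.7783
apparent dip = arctan 0.7783 = 37.89°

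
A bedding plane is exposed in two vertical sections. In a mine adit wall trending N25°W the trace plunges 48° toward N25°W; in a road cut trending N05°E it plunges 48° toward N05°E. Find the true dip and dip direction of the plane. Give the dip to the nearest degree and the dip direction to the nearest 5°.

true dip 49°, dip direction 350°

Each apparent-dip line lies in the plane. As unit vectors (x east, y north, z up), v₁ plunges 48°→N25°W and v₂ plunges 48°→N05°E.
The plane normal is n = v₁ × v₂ ∝ (-0.045, 0.253, 0.224).
tan δ = √(n_x²+n_y²)/n_z = 0.257/0.224, so δ = 49.0°.
The horizontal component of n points toward azimuth atan2(n_x, n_y) = 350°, the dip direction.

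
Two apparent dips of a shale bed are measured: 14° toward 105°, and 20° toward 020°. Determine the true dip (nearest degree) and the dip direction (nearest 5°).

true dip 23°, dip direction 050°

The two traces are lines in the plane: v₁ = (sin 105°·cos 14°, cos 105°·cos 14°, −sin 14°), v₂ = (sin 20°·cos 20°, cos 20°·cos 20°, −sin 20°).
The plane normal is n = v₁ × v₂ ∝ (0.300, 0.243, 0.908).
True dip = arccos(n_z / |n|) = arccos(0.9205) = 23.0°.
The horizontal component of n points toward azimuth atan2(n_x, n_y) = 51°, the dip direction.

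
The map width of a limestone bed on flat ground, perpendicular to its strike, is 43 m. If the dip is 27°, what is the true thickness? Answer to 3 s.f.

True thickness t = w · sin(dip) = 43 × sin 27°
t = 43 × 0.4540 = 19.522 m

19.5 m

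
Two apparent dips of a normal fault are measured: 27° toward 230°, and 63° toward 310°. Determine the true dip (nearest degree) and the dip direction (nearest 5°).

true dip 63°, dip direction 305°

Each apparent-dip line lies in the plane. As unit vectors (x east, y north, z up), v₁ plunges 27°→230° and v₂ plunges 63°→310°.
The plane normal is n = v₁ × v₂ ∝ (-0.643, 0.450, 0.398).
Dip δ = arctan(|n_h|/n_z) = arctan(0.785/0.398) = 63.1°.
The horizontal component of n points toward azimuth atan2(n_x, n_y) = 305°, the dip direction.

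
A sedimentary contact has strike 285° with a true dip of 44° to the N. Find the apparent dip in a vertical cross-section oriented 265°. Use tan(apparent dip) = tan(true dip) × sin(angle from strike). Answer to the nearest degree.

The strike is 285° and the section trends 265°; the acute angle between them is β = 20°.
tan α = tan 44° × sin 20° = 0.9657 × 0.3420 = 0.3303
α = arctan(0.3303) = 18.28°

18°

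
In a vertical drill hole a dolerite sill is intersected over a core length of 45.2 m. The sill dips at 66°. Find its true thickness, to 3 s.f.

True thickness t = h · cos(dip) = 45.2 × cos 66°
t = 45.2 × 0.4067 = 18.384 m

18.4 m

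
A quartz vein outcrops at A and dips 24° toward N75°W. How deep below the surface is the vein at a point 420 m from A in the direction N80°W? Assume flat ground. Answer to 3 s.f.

186 m

The hole lies 5° from the dip direction, so the down-dip offset is 420 × cos 5° = 418.40 m.
Depth = down-dip offset × tan(dip) = 418.40 × tan 24° = 418.40 × 0.4452
Depth = 186.28 m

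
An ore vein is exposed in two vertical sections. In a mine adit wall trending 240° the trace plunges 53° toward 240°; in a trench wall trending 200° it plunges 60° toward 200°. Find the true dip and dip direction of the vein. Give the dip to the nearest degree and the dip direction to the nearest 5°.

Represent each trace as a vector plunging at its apparent dip toward its trend (east-north-up frame): v₁ = (-0.521, -0.301, -0.799), v₂ = (-0.171, -0.470, -0.866).
n = v₁ × v₂ = (-0.115, -0.315, 0.193) (taken with n_z > 0).
True dip = arccos(n_z / |n|) = arccos(0.5000) = 60.0°.
Dip direction = azimuth of (n_x, n_y) = atan2(-0.115, -0.315) = 200°.

true dip 60°, dip direction 200°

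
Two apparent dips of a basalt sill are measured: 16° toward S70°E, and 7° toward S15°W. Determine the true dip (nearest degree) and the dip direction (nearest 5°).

true dip 17°, dip direction 130°

Represent each trace as a vector plunging at its apparent dip toward its trend (east-north-up frame): v₁ = (0.903, -0.329, -0.276), v₂ = (-0.257, -0.959, -0.122).
Cross product v₁ × v₂ gives the pole to the plane: n ∝ (0.224, -0.181, 0.950).
tan δ = √(n_x²+n_y²)/n_z = 0.288/0.950, so δ = 16.9°.
Dip direction = atan2(0.224, -0.181) = 129° (azimuth of n's horizontal projection).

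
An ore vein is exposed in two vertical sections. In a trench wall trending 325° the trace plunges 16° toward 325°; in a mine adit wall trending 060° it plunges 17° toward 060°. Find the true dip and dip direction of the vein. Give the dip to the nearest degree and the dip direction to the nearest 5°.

Each apparent-dip line lies in the plane. As unit vectors (x east, y north, z up), v₁ plunges 16°→325° and v₂ plunges 17°→060°.
n = v₁ × v₂ = (0.098, 0.389, 0.916) (taken with n_z > 0).
True dip = arccos(n_z / |n|) = arccos(0.9158) = 23.7°.
The horizontal component of n points toward azimuth atan2(n_x, n_y) = 14°, the dip direction.

true dip 24°, dip direction 015°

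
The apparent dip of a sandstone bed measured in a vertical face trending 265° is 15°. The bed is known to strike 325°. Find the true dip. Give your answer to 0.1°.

The section is 60° from the strike.
tan δ = tan α / sin β = tan 15° / sin 60° = 0.2679 / 0.8660 = 0.3094
true dip = arctan 0.3094 = 17.19°

17.2°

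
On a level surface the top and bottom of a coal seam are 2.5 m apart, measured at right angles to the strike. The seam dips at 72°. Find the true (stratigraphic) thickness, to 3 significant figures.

True thickness t = w · sin(dip) = 2.5 × sin 72°
t = 2.5 × 0.9511 = 2.378 m

2.38 m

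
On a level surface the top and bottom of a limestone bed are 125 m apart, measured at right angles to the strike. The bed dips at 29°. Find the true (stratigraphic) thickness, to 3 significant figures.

True thickness t = w · sin(dip) = 125 × sin 29°
t = 125 × 0.4848 = 60.601 m

60.6 m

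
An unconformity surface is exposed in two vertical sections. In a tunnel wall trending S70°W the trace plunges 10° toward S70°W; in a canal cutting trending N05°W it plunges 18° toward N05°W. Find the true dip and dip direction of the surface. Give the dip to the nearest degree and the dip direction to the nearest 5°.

Each apparent-dip line lies in the plane. As unit vectors (x east, y north, z up), v₁ plunges 10°→S70°W and v₂ plunges 18°→N05°W.
n = v₁ × v₂ = (-0.269, 0.272, 0.905) (taken with n_z > 0).
tan δ = √(n_x²+n_y²)/n_z = 0.382/0.905, so δ = 22.9°.
The horizontal component of n points toward azimuth atan2(n_x, n_y) = 315°, the dip direction.

true dip 23°, dip direction 315°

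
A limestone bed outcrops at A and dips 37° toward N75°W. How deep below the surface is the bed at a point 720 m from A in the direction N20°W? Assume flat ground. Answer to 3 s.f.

311 m

The hole lies 55° from the dip direction, so the down-dip offset is 720 × cos 55° = 412.98 m.
Depth = down-dip offset × tan(dip) = 412.98 × tan 37° = 412.98 × 0.7536
Depth = 311.20 m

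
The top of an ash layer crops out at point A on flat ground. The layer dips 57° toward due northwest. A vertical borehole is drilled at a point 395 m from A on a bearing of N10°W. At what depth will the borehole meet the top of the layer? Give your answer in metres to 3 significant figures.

The hole lies 35° from the dip direction, so the down-dip offset is 395 × cos 35° = 323.57 m.
Depth = down-dip offset × tan(dip) = 323.57 × tan 57° = 323.57 × 1.5399
Depth = 498.25 m

498 m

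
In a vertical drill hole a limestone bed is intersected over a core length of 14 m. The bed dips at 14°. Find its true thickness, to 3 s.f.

13.6 m

True thickness t = h · cos(dip) = 14 × cos 14°
t = 14 × 0.9703 = 13.584 m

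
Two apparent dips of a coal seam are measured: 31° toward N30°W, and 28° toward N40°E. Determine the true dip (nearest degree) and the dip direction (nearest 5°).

The two traces are lines in the plane: v₁ = (sin 330°·cos 31°, cos 330°·cos 31°, −sin 31°), v₂ = (sin 40°·cos 28°, cos 40°·cos 28°, −sin 28°).
Cross product v₁ × v₂ gives the pole to the plane: n ∝ (0.000, 0.494, 0.711).
True dip = arccos(n_z / |n|) = arccos(0.8216) = 34.8°.
Dip direction = azimuth of (n_x, n_y) = atan2(0.000, 0.494) = 0°.

true dip 35°, dip direction 000°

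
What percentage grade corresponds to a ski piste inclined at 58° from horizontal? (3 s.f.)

grade % = 100 × tan 58° = 100 × 1.6003

160%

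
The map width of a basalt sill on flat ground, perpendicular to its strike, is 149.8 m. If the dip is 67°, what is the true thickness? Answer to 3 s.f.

True thickness t = w · sin(dip) = 149.8 × sin 67°
t = 149.8 × 0.9205 = 137.892 m

138 m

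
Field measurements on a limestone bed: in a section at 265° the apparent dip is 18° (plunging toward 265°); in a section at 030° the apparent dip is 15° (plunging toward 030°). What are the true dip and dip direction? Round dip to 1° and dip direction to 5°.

true dip 33°, dip direction 325°

Each apparent-dip line lies in the plane. As unit vectors (x east, y north, z up), v₁ plunges 18°→265° and v₂ plunges 15°→030°.
n = v₁ × v₂ = (-0.280, 0.394, 0.753) (taken with n_z > 0).
Dip δ = arctan(|n_h|/n_z) = arctan(0.484/0.753) = 32.7°.
The horizontal component of n points toward azimuth atan2(n_x, n_y) = 325°, the dip direction.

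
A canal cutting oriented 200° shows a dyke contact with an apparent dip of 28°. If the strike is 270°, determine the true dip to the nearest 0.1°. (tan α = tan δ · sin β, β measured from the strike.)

29.5°

β = acute angle between strike 270° and section 200° = 70°.
tan(true dip) = tan 28° / sin 70° = 0.5658
true dip = arctan 0.5658 = 29.50°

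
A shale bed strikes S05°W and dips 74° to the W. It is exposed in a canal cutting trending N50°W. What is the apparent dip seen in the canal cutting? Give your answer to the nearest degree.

The section lies 55° from the strike.
tan(apparent dip) = tan 74° · sin 55° = 2.8567
α = arctan(2.8567) = 70.71°

71°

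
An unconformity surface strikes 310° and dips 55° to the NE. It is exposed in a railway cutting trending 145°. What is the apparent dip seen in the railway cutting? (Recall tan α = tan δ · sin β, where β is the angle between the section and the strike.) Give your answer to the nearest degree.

The section lies 15° from the strike.
tan α = tan 55° × sin 15° = 1.4281 × 0.2588 = 0.3696
α = arctan(0.3696) = 20.29°

20°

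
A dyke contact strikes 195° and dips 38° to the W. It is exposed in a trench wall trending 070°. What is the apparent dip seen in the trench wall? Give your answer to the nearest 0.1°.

The section lies 55° from the strike.
tan(apparent dip) = tan 38° · sin 55° = 0.6400
apparent dip = arctan 0.6400 = 32.62°

32.6°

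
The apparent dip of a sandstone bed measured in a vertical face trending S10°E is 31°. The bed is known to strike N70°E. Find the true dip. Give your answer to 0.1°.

31.4°

β = acute angle between strike N70°E and section S10°E = 80°.
tan δ = tan α / sin β = tan 31° / sin 80° = 0.6009 / 0.9848 = 0.6101
δ = arctan(0.6101) = 31.39°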